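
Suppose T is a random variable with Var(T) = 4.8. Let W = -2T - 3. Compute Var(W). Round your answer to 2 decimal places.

Var(-2T - 3) = (-2)²·Var(T) = 4·4.8 = 19.2

19.20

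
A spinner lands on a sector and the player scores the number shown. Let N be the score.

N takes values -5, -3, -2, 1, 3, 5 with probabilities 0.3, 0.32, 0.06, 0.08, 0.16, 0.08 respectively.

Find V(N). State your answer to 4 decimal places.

11.5156

E[N] = (-5)(0.3) + (-3)(0.32) + (-2)(0.06) + (1)(0.08) + (3)(0.16) + (5)(0.08) = -1.62
E[N²] = (-5)²(0.3) + (-3)²(0.32) + (-2)²(0.06) + (1)²(0.08) + (3)²(0.16) + (5)²(0.08) = 14.14
V(N) = E[N²] − (E[N])² = 14.14 − (-1.62)² = 11.5156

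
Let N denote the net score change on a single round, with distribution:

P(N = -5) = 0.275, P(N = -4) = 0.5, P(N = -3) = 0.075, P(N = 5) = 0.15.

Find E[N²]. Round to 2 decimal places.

19.30

E[N²] = (-5)²(0.275) + (-4)²(0.5) + (-3)²(0.075) + (5)²(0.15) = 19.3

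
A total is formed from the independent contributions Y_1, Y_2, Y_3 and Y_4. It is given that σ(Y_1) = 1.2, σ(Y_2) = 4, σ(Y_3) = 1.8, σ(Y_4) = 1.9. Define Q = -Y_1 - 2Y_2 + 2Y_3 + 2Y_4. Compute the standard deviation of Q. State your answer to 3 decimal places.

9.635

Var(Y_1) = 1.44, Var(Y_2) = 16, Var(Y_3) = 3.24, Var(Y_4) = 3.61
By independence, Var(Q) = (-1)²Var(Y_1) + (-2)²Var(Y_2) + (2)²Var(Y_3) + (2)²Var(Y_4)
= (-1)²·1.44 + (-2)²·16 + (2)²·3.24 + (2)²·3.61 = 92.84
σ(Q) = √92.84 ≈ 9.635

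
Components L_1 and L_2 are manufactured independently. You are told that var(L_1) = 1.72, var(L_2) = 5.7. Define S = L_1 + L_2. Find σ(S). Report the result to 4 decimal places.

By independence, var(S) = (1)²var(L_1) + (1)²var(L_2)
= (1)²·1.72 + (1)²·5.7 = 7.42
σ(S) = √7.42 ≈ 2.7240

2.7240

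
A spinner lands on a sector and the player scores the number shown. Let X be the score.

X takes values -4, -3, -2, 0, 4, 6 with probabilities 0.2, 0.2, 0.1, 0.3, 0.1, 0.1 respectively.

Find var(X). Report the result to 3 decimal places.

E[X] = (-4)(0.2) + (-3)(0.2) + (-2)(0.1) + (0)(0.3) + (4)(0.1) + (6)(0.1) = -0.6
E[X²] = (-4)²(0.2) + (-3)²(0.2) + (-2)²(0.1) + (0)²(0.3) + (4)²(0.1) + (6)²(0.1) = 10.6
var(X) = E[X²] − (E[X])² = 10.6 − (-0.6)² = 10.24

10.240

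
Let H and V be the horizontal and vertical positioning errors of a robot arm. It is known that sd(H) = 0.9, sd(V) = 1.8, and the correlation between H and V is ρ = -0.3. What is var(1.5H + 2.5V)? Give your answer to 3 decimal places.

18.428

var(H) = (0.9)² = 0.81;  var(V) = (1.8)² = 3.24
Cov(H,V) = ρ·sd(H)·sd(V) = -0.3·0.9·1.8 = -0.486
var(1.5H + 2.5V) = (1.5)²·var(H) + (2.5)²·var(V) + 2·(1.5)·(2.5)·Cov(H,V)
= 2.25·0.81 + 6.25·3.24 + 7.5·-0.486 = 18.4275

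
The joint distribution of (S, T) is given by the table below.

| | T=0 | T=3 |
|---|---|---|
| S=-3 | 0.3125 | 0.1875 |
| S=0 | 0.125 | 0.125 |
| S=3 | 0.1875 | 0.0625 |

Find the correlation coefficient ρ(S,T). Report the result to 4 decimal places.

-0.0778

E[S] = -0.75,  E[T] = 1.125
E[ST] = -1.125
Cov(S,T) = E[ST] − E[S]E[T] = -1.125 − (-0.75)(1.125) = -0.28125
V(S) = 6.1875,  V(T) = 2.109375
ρ = -0.28125 / √(6.1875·2.109375) ≈ -0.0778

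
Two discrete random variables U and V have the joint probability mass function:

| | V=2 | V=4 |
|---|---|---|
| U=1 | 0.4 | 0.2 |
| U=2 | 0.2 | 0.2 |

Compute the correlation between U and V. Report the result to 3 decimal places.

0.167

E[U] = 1.4,  E[V] = 2.8
E[UV] = 4
cov(U,V) = E[UV] − E[U]E[V] = 4 − (1.4)(2.8) = 0.08
var(U) = 0.24,  var(V) = 0.96
ρ = 0.08 / √(0.24·0.96) ≈ 0.167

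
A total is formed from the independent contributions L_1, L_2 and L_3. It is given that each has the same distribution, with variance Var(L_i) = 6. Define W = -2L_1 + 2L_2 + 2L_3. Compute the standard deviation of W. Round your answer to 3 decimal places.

By independence, Var(W) = (-2)²Var(L_1) + (2)²Var(L_2) + (2)²Var(L_3)
= (-2)²·6 + (2)²·6 + (2)²·6 = 72
SD(W) = √72 ≈ 8.485

8.485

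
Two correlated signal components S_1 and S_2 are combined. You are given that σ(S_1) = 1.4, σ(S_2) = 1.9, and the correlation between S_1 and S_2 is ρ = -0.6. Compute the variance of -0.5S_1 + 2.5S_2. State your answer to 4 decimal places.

Var(S_1) = (1.4)² = 1.96;  Var(S_2) = (1.9)² = 3.61
cov(S_1,S_2) = ρ·σ(S_1)·σ(S_2) = -0.6·1.4·1.9 = -1.596
Var(-0.5S_1 + 2.5S_2) = (-0.5)²·Var(S_1) + (2.5)²·Var(S_2) + 2·(-0.5)·(2.5)·cov(S_1,S_2)
= 0.25·1.96 + 6.25·3.61 + -2.5·-1.596 = 27.0425

27.0425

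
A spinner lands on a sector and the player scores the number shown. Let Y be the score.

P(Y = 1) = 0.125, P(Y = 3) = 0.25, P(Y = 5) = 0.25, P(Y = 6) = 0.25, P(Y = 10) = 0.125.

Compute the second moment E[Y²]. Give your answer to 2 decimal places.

E[Y²] = (1)²(0.125) + (3)²(0.25) + (5)²(0.25) + (6)²(0.25) + (10)²(0.125) = 30.125

30.13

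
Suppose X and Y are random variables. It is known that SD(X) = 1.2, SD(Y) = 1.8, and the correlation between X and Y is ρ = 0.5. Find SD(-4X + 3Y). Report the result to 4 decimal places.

5.1264

V(X) = (1.2)² = 1.44;  V(Y) = (1.8)² = 3.24
Cov(X,Y) = ρ·SD(X)·SD(Y) = 0.5·1.2·1.8 = 1.08
V(-4X + 3Y) = (-4)²·V(X) + (3)²·V(Y) + 2·(-4)·(3)·Cov(X,Y)
= 16·1.44 + 9·3.24 + -24·1.08 = 26.28
SD(-4X + 3Y) = √26.28 ≈ 5.1264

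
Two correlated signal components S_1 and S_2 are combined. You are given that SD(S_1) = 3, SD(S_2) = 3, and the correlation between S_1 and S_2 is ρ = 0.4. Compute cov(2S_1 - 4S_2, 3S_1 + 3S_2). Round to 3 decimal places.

-75.600

Var(S_1) = (3)² = 9;  Var(S_2) = (3)² = 9
cov(S_1,S_2) = ρ·SD(S_1)·SD(S_2) = 0.4·3·3 = 3.6
cov(2S_1 - 4S_2, 3S_1 + 3S_2) = (2)(3)Var(S_1) + (-4)(3)Var(S_2) + [(2)(3) + (-4)(3)]cov(S_1,S_2)
= 6·9 + -12·9 + -6·3.6 = -75.6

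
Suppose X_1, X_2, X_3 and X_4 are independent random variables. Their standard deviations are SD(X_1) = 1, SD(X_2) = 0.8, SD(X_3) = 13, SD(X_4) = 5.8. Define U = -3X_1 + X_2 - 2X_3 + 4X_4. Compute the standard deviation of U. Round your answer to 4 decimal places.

34.9840

Var(X_1) = 1, Var(X_2) = 0.64, Var(X_3) = 169, Var(X_4) = 33.64
By independence, Var(U) = (-3)²Var(X_1) + (1)²Var(X_2) + (-2)²Var(X_3) + (4)²Var(X_4)
= (-3)²·1 + (1)²·0.64 + (-2)²·169 + (4)²·33.64 = 1223.88
SD(U) = √1223.88 ≈ 34.9840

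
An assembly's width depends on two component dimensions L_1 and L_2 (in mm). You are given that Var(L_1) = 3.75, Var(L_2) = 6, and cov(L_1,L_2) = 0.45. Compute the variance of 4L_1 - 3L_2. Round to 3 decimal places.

103.200

Var(4L_1 - 3L_2) = (4)²·Var(L_1) + (-3)²·Var(L_2) + 2·(4)·(-3)·cov(L_1,L_2)
= 16·3.75 + 9·6 + -24·0.45 = 103.2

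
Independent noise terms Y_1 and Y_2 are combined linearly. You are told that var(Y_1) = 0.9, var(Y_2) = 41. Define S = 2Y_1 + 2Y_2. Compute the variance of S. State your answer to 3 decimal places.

By independence, var(S) = (2)²var(Y_1) + (2)²var(Y_2)
= (2)²·0.9 + (2)²·41 = 167.6

167.600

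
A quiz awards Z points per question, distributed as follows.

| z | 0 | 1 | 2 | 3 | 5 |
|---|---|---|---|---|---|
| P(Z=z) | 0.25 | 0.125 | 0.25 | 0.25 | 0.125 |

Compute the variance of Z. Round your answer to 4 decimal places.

2.5000

E[Z] = (0)(0.25) + (1)(0.125) + (2)(0.25) + (3)(0.25) + (5)(0.125) = 2
E[Z²] = (0)²(0.25) + (1)²(0.125) + (2)²(0.25) + (3)²(0.25) + (5)²(0.125) = 6.5
Var(Z) = E[Z²] − (E[Z])² = 6.5 − (2)² = 2.5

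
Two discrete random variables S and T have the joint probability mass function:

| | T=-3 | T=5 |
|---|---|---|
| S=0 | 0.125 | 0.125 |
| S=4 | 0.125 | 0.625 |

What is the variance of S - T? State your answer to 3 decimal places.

E[S] = 3,  E[T] = 3,  E[ST] = 11
Var(S) = 12 − (3)² = 3;  Var(T) = 21 − (3)² = 12
cov(S,T) = 11 − (3)(3) = 2
Var(S - T) = (1)²·3 + (-1)²·12 + 2·(1)·(-1)·2 = 11

11.000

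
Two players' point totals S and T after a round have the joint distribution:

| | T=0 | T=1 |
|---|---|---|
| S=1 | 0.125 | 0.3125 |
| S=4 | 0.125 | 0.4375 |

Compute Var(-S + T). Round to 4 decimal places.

2.3086

E[S] = 2.6875,  E[T] = 0.75,  E[ST] = 2.0625
Var(S) = 9.4375 − (2.6875)² = 2.21484375;  Var(T) = 0.75 − (0.75)² = 0.1875
Cov(S,T) = 2.0625 − (2.6875)(0.75) = 0.046875
Var(-S + T) = (-1)²·2.21484375 + (1)²·0.1875 + 2·(-1)·(1)·0.046875 = 2.30859375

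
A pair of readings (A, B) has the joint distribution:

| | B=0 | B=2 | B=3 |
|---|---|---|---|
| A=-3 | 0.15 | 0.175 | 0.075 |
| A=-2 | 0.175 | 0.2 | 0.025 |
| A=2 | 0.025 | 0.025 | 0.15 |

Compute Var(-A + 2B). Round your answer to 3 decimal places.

E[A] = -1.6,  E[B] = 1.55,  E[AB] = -1.675
Var(A) = 6 − (-1.6)² = 3.44;  Var(B) = 3.85 − (1.55)² = 1.4475
cov(A,B) = -1.675 − (-1.6)(1.55) = 0.805
Var(-A + 2B) = (-1)²·3.44 + (2)²·1.4475 + 2·(-1)·(2)·0.805 = 6.01

6.010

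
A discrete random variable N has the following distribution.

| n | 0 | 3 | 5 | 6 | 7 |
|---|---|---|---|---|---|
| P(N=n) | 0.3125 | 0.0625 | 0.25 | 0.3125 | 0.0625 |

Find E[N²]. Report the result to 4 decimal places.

21.1250

E[N²] = (0)²(0.3125) + (3)²(0.0625) + (5)²(0.25) + (6)²(0.3125) + (7)²(0.0625) = 21.125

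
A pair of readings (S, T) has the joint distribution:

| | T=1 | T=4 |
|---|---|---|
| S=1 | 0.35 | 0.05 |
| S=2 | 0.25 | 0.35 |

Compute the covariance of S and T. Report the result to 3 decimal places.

E[S] = 1.6,  E[T] = 2.2
E[ST] = 3.85
cov(S,T) = E[ST] − E[S]E[T] = 3.85 − (1.6)(2.2) = 0.33

0.330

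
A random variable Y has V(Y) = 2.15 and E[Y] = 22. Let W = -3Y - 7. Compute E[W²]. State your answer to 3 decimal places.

5348.350

E[-3Y - 7] = -3·22 − 7 = -73
V(-3Y - 7) = (-3)²·2.15 = 19.35
E[W²] = V(W) + (E[W])² = 19.35 + (-73)² = 5348.35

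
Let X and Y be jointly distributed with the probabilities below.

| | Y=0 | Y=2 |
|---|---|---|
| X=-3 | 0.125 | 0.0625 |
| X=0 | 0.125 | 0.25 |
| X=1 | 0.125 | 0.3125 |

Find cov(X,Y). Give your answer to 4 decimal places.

E[X] = -0.125,  E[Y] = 1.25
E[XY] = 0.25
cov(X,Y) = E[XY] − E[X]E[Y] = 0.25 − (-0.125)(1.25) = 0.40625

0.4063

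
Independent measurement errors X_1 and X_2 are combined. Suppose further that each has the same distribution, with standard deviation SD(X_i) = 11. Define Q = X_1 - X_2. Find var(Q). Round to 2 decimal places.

242.00

var(X_i) = (11)² = 121
By independence, var(Q) = (1)²var(X_1) + (-1)²var(X_2)
= (1)²·121 + (-1)²·121 = 242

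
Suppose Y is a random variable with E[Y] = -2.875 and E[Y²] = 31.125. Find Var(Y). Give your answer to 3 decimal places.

Var(Y) = 31.125 − (-2.875)² = 22.859375

22.859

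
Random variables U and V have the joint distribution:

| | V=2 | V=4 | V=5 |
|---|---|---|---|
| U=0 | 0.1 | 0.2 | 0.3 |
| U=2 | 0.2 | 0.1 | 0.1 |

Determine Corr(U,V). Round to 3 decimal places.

E[U] = 0.8,  E[V] = 3.8
E[UV] = 2.6
cov(U,V) = E[UV] − E[U]E[V] = 2.6 − (0.8)(3.8) = -0.44
Var(U) = 0.96,  Var(V) = 1.56
ρ = -0.44 / √(0.96·1.56) ≈ -0.360

-0.360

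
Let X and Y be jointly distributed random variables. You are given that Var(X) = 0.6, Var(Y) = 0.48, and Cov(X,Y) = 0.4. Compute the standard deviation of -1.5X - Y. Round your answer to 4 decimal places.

1.7407

Var(-1.5X - Y) = (-1.5)²·Var(X) + (-1)²·Var(Y) + 2·(-1.5)·(-1)·Cov(X,Y)
= 2.25·0.6 + 1·0.48 + 3·0.4 = 3.03
SD(-1.5X - Y) = √3.03 ≈ 1.7407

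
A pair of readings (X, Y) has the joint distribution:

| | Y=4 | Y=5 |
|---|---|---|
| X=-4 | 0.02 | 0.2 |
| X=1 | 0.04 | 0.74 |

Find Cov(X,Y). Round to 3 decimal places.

E[X] = -0.1,  E[Y] = 4.94
E[XY] = -0.46
Cov(X,Y) = E[XY] − E[X]E[Y] = -0.46 − (-0.1)(4.94) = 0.034

0.034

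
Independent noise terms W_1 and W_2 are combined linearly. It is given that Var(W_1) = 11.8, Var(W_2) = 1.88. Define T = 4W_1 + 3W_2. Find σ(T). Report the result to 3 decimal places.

By independence, Var(T) = (4)²Var(W_1) + (3)²Var(W_2)
= (4)²·11.8 + (3)²·1.88 = 205.72
σ(T) = √205.72 ≈ 14.343

14.343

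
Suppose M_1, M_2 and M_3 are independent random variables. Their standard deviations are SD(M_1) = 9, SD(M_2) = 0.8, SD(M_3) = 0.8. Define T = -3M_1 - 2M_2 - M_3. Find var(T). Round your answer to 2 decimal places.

732.20

var(M_1) = 81, var(M_2) = 0.64, var(M_3) = 0.64
By independence, var(T) = (-3)²var(M_1) + (-2)²var(M_2) + (-1)²var(M_3)
= (-3)²·81 + (-2)²·0.64 + (-1)²·0.64 = 732.2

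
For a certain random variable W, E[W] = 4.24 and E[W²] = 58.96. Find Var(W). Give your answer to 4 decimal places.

40.9824

Var(W) = 58.96 − (4.24)² = 40.9824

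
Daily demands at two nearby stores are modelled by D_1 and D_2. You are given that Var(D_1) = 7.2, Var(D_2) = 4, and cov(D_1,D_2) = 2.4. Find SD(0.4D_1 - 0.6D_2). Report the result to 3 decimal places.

1.200

Var(0.4D_1 - 0.6D_2) = (0.4)²·Var(D_1) + (-0.6)²·Var(D_2) + 2·(0.4)·(-0.6)·cov(D_1,D_2)
= 0.16·7.2 + 0.36·4 + -0.48·2.4 = 1.44
SD(0.4D_1 - 0.6D_2) = √1.44 ≈ 1.200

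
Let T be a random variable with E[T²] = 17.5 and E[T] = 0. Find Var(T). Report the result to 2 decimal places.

17.50

Var(T) = 17.5 − (0)² = 17.5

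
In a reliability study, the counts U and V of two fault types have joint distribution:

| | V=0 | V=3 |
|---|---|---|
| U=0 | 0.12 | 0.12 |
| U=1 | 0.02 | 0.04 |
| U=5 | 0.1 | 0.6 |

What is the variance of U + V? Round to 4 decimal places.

E[U] = 3.56,  E[V] = 2.28,  E[UV] = 9.12
Var(U) = 17.56 − (3.56)² = 4.8864;  Var(V) = 6.84 − (2.28)² = 1.6416
Cov(U,V) = 9.12 − (3.56)(2.28) = 1.0032
Var(U + V) = (1)²·4.8864 + (1)²·1.6416 + 2·(1)·(1)·1.0032 = 8.5344

8.5344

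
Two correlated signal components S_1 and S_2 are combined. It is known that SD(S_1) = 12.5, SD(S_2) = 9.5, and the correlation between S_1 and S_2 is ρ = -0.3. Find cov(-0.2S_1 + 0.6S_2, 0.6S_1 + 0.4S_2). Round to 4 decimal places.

-7.0650

Var(S_1) = (12.5)² = 156.25;  Var(S_2) = (9.5)² = 90.25
cov(S_1,S_2) = ρ·SD(S_1)·SD(S_2) = -0.3·12.5·9.5 = -35.625
cov(-0.2S_1 + 0.6S_2, 0.6S_1 + 0.4S_2) = (-0.2)(0.6)Var(S_1) + (0.6)(0.4)Var(S_2) + [(-0.2)(0.4) + (0.6)(0.6)]cov(S_1,S_2)
= -0.12·156.25 + 0.24·90.25 + 0.28·-35.625 = -7.065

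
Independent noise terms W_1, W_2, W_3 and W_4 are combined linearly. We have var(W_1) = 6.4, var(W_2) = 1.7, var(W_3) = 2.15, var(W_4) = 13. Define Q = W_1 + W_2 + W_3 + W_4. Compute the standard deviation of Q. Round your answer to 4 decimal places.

4.8218

By independence, var(Q) = (1)²var(W_1) + (1)²var(W_2) + (1)²var(W_3) + (1)²var(W_4)
= (1)²·6.4 + (1)²·1.7 + (1)²·2.15 + (1)²·13 = 23.25
SD(Q) = √23.25 ≈ 4.8218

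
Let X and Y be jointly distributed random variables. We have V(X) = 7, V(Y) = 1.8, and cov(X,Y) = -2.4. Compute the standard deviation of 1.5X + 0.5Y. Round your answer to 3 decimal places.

3.550

V(1.5X + 0.5Y) = (1.5)²·V(X) + (0.5)²·V(Y) + 2·(1.5)·(0.5)·cov(X,Y)
= 2.25·7 + 0.25·1.8 + 1.5·-2.4 = 12.6
sd(1.5X + 0.5Y) = √12.6 ≈ 3.550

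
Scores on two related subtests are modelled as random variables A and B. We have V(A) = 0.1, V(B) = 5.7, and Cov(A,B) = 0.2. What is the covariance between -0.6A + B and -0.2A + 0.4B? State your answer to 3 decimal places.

2.204

Cov(-0.6A + B, -0.2A + 0.4B) = (-0.6)(-0.2)V(A) + (1)(0.4)V(B) + [(-0.6)(0.4) + (1)(-0.2)]Cov(A,B)
= 0.12·0.1 + 0.4·5.7 + -0.44·0.2 = 2.204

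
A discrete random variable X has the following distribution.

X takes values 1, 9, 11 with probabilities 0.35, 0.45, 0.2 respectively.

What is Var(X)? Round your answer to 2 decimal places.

E[X] = (1)(0.35) + (9)(0.45) + (11)(0.2) = 6.6
E[X²] = (1)²(0.35) + (9)²(0.45) + (11)²(0.2) = 61
Var(X) = E[X²] − (E[X])² = 61 − (6.6)² = 17.44

17.44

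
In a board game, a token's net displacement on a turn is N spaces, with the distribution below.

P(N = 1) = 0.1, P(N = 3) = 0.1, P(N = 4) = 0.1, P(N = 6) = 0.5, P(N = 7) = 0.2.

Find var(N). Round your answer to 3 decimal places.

3.360

E[N] = (1)(0.1) + (3)(0.1) + (4)(0.1) + (6)(0.5) + (7)(0.2) = 5.2
E[N²] = (1)²(0.1) + (3)²(0.1) + (4)²(0.1) + (6)²(0.5) + (7)²(0.2) = 30.4
var(N) = E[N²] − (E[N])² = 30.4 − (5.2)² = 3.36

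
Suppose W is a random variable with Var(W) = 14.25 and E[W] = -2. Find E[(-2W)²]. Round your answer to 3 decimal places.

E[-2W] = -2·-2 = 4
Var(-2W) = (-2)²·14.25 = 57
E[(-2W)²] = Var((-2W)) + (E[(-2W)])² = 57 + (4)² = 73

73.000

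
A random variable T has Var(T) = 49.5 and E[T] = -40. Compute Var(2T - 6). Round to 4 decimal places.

Var(2T - 6) = (2)²·Var(T) = 4·49.5 = 198

198.0000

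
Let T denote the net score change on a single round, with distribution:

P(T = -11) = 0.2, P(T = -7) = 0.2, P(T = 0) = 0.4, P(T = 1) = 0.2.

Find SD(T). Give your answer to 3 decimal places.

E[T] = (-11)(0.2) + (-7)(0.2) + (0)(0.4) + (1)(0.2) = -3.4
E[T²] = (-11)²(0.2) + (-7)²(0.2) + (0)²(0.4) + (1)²(0.2) = 34.2
V(T) = E[T²] − (E[T])² = 34.2 − (-3.4)² = 22.64
SD(T) = √22.64 ≈ 4.758

4.758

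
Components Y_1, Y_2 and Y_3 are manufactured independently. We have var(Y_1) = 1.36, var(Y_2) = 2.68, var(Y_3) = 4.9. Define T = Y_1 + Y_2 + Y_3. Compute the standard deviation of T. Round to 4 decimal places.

2.9900

By independence, var(T) = (1)²var(Y_1) + (1)²var(Y_2) + (1)²var(Y_3)
= (1)²·1.36 + (1)²·2.68 + (1)²·4.9 = 8.94
SD(T) = √8.94 ≈ 2.9900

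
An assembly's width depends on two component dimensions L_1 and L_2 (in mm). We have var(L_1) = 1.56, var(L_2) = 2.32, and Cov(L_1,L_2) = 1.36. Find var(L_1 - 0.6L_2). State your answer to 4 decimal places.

var(L_1 - 0.6L_2) = (1)²·var(L_1) + (-0.6)²·var(L_2) + 2·(1)·(-0.6)·Cov(L_1,L_2)
= 1·1.56 + 0.36·2.32 + -1.2·1.36 = 0.7632

0.7632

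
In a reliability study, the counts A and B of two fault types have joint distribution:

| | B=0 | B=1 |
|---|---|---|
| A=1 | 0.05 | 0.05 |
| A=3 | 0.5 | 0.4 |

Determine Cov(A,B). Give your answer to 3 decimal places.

-0.010

E[A] = 2.8,  E[B] = 0.45
E[AB] = 1.25
Cov(A,B) = E[AB] − E[A]E[B] = 1.25 − (2.8)(0.45) = -0.01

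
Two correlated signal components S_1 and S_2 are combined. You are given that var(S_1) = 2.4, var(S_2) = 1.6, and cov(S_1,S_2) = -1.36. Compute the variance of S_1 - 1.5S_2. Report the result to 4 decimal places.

10.0800

var(S_1 - 1.5S_2) = (1)²·var(S_1) + (-1.5)²·var(S_2) + 2·(1)·(-1.5)·cov(S_1,S_2)
= 1·2.4 + 2.25·1.6 + -3·-1.36 = 10.08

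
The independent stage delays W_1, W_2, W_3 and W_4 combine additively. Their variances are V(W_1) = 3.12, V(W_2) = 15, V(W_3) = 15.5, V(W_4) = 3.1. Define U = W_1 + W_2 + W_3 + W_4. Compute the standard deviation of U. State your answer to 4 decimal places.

By independence, V(U) = (1)²V(W_1) + (1)²V(W_2) + (1)²V(W_3) + (1)²V(W_4)
= (1)²·3.12 + (1)²·15 + (1)²·15.5 + (1)²·3.1 = 36.72
SD(U) = √36.72 ≈ 6.0597

6.0597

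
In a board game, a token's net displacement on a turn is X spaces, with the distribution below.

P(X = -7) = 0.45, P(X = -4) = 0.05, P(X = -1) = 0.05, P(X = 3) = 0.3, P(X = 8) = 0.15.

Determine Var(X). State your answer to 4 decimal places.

33.5100

E[X] = (-7)(0.45) + (-4)(0.05) + (-1)(0.05) + (3)(0.3) + (8)(0.15) = -1.3
E[X²] = (-7)²(0.45) + (-4)²(0.05) + (-1)²(0.05) + (3)²(0.3) + (8)²(0.15) = 35.2
Var(X) = E[X²] − (E[X])² = 35.2 − (-1.3)² = 33.51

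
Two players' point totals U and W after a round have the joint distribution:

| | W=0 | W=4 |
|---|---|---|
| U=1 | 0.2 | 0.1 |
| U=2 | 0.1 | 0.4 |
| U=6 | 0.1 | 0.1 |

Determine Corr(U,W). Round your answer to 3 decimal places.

0.000

E[U] = 2.5,  E[W] = 2.4
E[UW] = 6
cov(U,W) = E[UW] − E[U]E[W] = 6 − (2.5)(2.4) = 0
var(U) = 3.25,  var(W) = 3.84
ρ = 0 / √(3.25·3.84) ≈ 0.000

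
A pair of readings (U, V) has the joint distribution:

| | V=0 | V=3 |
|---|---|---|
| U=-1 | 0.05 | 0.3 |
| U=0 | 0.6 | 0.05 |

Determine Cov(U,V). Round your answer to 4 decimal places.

-0.5325

E[U] = -0.35,  E[V] = 1.05
E[UV] = -0.9
Cov(U,V) = E[UV] − E[U]E[V] = -0.9 − (-0.35)(1.05) = -0.5325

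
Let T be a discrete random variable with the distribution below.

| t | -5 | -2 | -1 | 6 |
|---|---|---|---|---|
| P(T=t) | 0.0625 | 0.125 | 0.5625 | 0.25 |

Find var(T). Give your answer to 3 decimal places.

E[T] = (-5)(0.0625) + (-2)(0.125) + (-1)(0.5625) + (6)(0.25) = 0.375
E[T²] = (-5)²(0.0625) + (-2)²(0.125) + (-1)²(0.5625) + (6)²(0.25) = 11.625
var(T) = E[T²] − (E[T])² = 11.625 − (0.375)² = 11.484375

11.484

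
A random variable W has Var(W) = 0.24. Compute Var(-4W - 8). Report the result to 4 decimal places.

3.8400

Var(-4W - 8) = (-4)²·Var(W) = 16·0.24 = 3.84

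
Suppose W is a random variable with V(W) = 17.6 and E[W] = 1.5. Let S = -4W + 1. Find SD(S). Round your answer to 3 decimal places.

16.781

V(-4W + 1) = (-4)²·17.6 = 281.6
SD(S) = √281.6 ≈ 16.781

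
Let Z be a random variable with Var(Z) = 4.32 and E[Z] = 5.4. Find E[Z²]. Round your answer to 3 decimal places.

33.480

E[Z²] = Var(Z) + (E[Z])² = 4.32 + (5.4)² = 33.48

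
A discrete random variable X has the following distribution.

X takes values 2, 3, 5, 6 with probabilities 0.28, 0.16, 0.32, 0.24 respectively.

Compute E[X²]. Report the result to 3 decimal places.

E[X²] = (2)²(0.28) + (3)²(0.16) + (5)²(0.32) + (6)²(0.24) = 19.2

19.200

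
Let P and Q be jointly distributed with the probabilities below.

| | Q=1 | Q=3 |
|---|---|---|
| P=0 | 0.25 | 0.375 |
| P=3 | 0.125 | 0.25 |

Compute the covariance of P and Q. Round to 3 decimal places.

E[P] = 1.125,  E[Q] = 2.25
E[PQ] = 2.625
Cov(P,Q) = E[PQ] − E[P]E[Q] = 2.625 − (1.125)(2.25) = 0.09375

0.094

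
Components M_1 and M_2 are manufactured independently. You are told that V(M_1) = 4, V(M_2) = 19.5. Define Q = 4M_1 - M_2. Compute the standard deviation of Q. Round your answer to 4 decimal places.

By independence, V(Q) = (4)²V(M_1) + (-1)²V(M_2)
= (4)²·4 + (-1)²·19.5 = 83.5
sd(Q) = √83.5 ≈ 9.1378

9.1378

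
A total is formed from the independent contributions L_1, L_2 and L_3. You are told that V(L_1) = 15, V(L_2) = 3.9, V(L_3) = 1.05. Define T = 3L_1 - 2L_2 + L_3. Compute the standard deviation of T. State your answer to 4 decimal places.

By independence, V(T) = (3)²V(L_1) + (-2)²V(L_2) + (1)²V(L_3)
= (3)²·15 + (-2)²·3.9 + (1)²·1.05 = 151.65
sd(T) = √151.65 ≈ 12.3146

12.3146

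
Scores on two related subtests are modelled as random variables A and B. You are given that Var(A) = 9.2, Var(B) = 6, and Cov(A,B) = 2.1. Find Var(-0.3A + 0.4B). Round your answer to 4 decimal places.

Var(-0.3A + 0.4B) = (-0.3)²·Var(A) + (0.4)²·Var(B) + 2·(-0.3)·(0.4)·Cov(A,B)
= 0.09·9.2 + 0.16·6 + -0.24·2.1 = 1.284

1.2840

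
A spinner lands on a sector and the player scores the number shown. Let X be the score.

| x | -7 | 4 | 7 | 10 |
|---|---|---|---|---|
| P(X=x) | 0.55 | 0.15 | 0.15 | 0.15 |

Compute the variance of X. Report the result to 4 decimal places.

E[X] = (-7)(0.55) + (4)(0.15) + (7)(0.15) + (10)(0.15) = -0.7
E[X²] = (-7)²(0.55) + (4)²(0.15) + (7)²(0.15) + (10)²(0.15) = 51.7
var(X) = E[X²] − (E[X])² = 51.7 − (-0.7)² = 51.21

51.2100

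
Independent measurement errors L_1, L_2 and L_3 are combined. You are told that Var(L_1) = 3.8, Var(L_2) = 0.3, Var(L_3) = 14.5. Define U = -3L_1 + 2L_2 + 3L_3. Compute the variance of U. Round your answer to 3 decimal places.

By independence, Var(U) = (-3)²Var(L_1) + (2)²Var(L_2) + (3)²Var(L_3)
= (-3)²·3.8 + (2)²·0.3 + (3)²·14.5 = 165.9

165.900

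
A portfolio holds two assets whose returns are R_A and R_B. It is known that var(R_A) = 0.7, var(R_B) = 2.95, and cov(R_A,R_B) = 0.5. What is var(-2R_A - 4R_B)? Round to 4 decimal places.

58.0000

var(-2R_A - 4R_B) = (-2)²·var(R_A) + (-4)²·var(R_B) + 2·(-2)·(-4)·cov(R_A,R_B)
= 4·0.7 + 16·2.95 + 16·0.5 = 58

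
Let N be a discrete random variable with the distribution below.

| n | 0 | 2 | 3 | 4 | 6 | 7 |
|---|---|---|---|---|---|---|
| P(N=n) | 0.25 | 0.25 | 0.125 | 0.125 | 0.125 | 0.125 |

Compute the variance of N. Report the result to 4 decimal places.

5.7500

E[N] = (0)(0.25) + (2)(0.25) + (3)(0.125) + (4)(0.125) + (6)(0.125) + (7)(0.125) = 3
E[N²] = (0)²(0.25) + (2)²(0.25) + (3)²(0.125) + (4)²(0.125) + (6)²(0.125) + (7)²(0.125) = 14.75
V(N) = E[N²] − (E[N])² = 14.75 − (3)² = 5.75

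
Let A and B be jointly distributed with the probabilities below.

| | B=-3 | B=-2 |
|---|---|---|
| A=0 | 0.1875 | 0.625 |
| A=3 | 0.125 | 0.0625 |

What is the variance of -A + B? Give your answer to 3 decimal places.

E[A] = 0.5625,  E[B] = -2.3125,  E[AB] = -1.5
Var(A) = 1.6875 − (0.5625)² = 1.37109375;  Var(B) = 5.5625 − (-2.3125)² = 0.21484375
Cov(A,B) = -1.5 − (0.5625)(-2.3125) = -0.19921875
Var(-A + B) = (-1)²·1.37109375 + (1)²·0.21484375 + 2·(-1)·(1)·-0.19921875 = 1.984375

1.984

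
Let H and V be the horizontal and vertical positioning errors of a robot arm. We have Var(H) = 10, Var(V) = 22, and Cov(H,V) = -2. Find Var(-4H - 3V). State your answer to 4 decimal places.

Var(-4H - 3V) = (-4)²·Var(H) + (-3)²·Var(V) + 2·(-4)·(-3)·Cov(H,V)
= 16·10 + 9·22 + 24·-2 = 310

310.0000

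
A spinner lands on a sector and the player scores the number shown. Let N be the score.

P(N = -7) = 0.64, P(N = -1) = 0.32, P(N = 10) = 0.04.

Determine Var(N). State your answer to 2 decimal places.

E[N] = (-7)(0.64) + (-1)(0.32) + (10)(0.04) = -4.4
E[N²] = (-7)²(0.64) + (-1)²(0.32) + (10)²(0.04) = 35.68
Var(N) = E[N²] − (E[N])² = 35.68 − (-4.4)² = 16.32

16.32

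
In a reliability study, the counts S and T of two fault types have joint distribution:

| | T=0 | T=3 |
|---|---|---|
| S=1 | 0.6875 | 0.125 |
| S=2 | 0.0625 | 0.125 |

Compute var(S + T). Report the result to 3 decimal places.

2.309

E[S] = 1.1875,  E[T] = 0.75,  E[ST] = 1.125
var(S) = 1.5625 − (1.1875)² = 0.15234375;  var(T) = 2.25 − (0.75)² = 1.6875
Cov(S,T) = 1.125 − (1.1875)(0.75) = 0.234375
var(S + T) = (1)²·0.15234375 + (1)²·1.6875 + 2·(1)·(1)·0.234375 = 2.30859375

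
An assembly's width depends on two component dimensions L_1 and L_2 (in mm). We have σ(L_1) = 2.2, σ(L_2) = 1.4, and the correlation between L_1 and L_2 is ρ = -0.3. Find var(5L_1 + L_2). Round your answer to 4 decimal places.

var(L_1) = (2.2)² = 4.84;  var(L_2) = (1.4)² = 1.96
cov(L_1,L_2) = ρ·σ(L_1)·σ(L_2) = -0.3·2.2·1.4 = -0.924
var(5L_1 + L_2) = (5)²·var(L_1) + (1)²·var(L_2) + 2·(5)·(1)·cov(L_1,L_2)
= 25·4.84 + 1·1.96 + 10·-0.924 = 113.72

113.7200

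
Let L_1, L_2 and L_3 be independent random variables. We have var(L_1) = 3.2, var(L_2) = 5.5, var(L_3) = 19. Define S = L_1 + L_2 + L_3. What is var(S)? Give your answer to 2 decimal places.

By independence, var(S) = (1)²var(L_1) + (1)²var(L_2) + (1)²var(L_3)
= (1)²·3.2 + (1)²·5.5 + (1)²·19 = 27.7

27.70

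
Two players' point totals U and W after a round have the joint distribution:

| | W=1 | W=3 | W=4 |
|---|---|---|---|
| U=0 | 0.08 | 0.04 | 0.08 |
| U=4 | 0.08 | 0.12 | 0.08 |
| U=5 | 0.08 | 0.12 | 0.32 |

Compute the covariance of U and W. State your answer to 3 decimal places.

0.480

E[U] = 3.72,  E[W] = 3
E[UW] = 11.64
cov(U,W) = E[UW] − E[U]E[W] = 11.64 − (3.72)(3) = 0.48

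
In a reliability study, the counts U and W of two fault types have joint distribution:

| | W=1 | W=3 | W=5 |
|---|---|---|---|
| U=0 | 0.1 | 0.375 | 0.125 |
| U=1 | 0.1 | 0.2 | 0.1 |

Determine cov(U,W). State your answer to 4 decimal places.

-0.0200

E[U] = 0.4,  E[W] = 3.05
E[UW] = 1.2
cov(U,W) = E[UW] − E[U]E[W] = 1.2 − (0.4)(3.05) = -0.02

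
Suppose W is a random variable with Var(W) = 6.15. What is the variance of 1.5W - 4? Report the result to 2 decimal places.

13.84

Var(1.5W - 4) = (1.5)²·Var(W) = 2.25·6.15 = 13.8375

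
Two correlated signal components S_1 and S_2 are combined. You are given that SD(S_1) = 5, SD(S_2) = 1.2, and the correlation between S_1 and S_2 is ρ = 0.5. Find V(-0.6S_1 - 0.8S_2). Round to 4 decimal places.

V(S_1) = (5)² = 25;  V(S_2) = (1.2)² = 1.44
cov(S_1,S_2) = ρ·SD(S_1)·SD(S_2) = 0.5·5·1.2 = 3
V(-0.6S_1 - 0.8S_2) = (-0.6)²·V(S_1) + (-0.8)²·V(S_2) + 2·(-0.6)·(-0.8)·cov(S_1,S_2)
= 0.36·25 + 0.64·1.44 + 0.96·3 = 12.8016

12.8016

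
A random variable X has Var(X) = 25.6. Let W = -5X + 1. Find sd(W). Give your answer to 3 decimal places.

25.298

Var(-5X + 1) = (-5)²·25.6 = 640
sd(W) = √640 ≈ 25.298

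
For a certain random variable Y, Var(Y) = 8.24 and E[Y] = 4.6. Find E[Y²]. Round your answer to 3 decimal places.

E[Y²] = Var(Y) + (E[Y])² = 8.24 + (4.6)² = 29.4

29.400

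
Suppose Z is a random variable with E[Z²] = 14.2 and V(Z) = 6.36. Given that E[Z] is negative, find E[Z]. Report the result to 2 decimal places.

(E[Z])² = E[Z²] − V(Z) = 14.2 − 6.36 = 7.84
E[Z] = −√7.84 = -2.8

-2.80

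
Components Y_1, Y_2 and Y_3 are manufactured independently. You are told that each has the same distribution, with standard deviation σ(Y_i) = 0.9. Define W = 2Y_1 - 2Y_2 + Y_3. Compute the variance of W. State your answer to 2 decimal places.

7.29

var(Y_i) = (0.9)² = 0.81
By independence, var(W) = (2)²var(Y_1) + (-2)²var(Y_2) + (1)²var(Y_3)
= (2)²·0.81 + (-2)²·0.81 + (1)²·0.81 = 7.29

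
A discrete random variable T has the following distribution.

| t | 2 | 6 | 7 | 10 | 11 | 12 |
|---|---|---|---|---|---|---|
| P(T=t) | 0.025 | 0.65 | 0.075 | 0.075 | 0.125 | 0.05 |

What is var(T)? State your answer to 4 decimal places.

E[T] = (2)(0.025) + (6)(0.65) + (7)(0.075) + (10)(0.075) + (11)(0.125) + (12)(0.05) = 7.2
E[T²] = (2)²(0.025) + (6)²(0.65) + (7)²(0.075) + (10)²(0.075) + (11)²(0.125) + (12)²(0.05) = 57
var(T) = E[T²] − (E[T])² = 57 − (7.2)² = 5.16

5.1600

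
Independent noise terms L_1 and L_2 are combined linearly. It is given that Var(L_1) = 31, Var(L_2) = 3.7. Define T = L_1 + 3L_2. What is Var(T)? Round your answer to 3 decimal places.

By independence, Var(T) = (1)²Var(L_1) + (3)²Var(L_2)
= (1)²·31 + (3)²·3.7 = 64.3

64.300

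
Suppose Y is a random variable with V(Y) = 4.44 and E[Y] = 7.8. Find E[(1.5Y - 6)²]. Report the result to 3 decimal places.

42.480

E[1.5Y - 6] = 1.5·7.8 − 6 = 5.7
V(1.5Y - 6) = (1.5)²·4.44 = 9.99
E[(1.5Y - 6)²] = V((1.5Y - 6)) + (E[(1.5Y - 6)])² = 9.99 + (5.7)² = 42.48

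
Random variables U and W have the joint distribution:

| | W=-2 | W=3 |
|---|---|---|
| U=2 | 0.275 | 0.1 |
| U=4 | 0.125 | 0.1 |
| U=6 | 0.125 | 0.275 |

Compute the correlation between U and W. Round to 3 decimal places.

E[U] = 4.05,  E[W] = 0.375
E[UW] = 3.15
cov(U,W) = E[UW] − E[U]E[W] = 3.15 − (4.05)(0.375) = 1.63125
var(U) = 3.0975,  var(W) = 6.234375
ρ = 1.63125 / √(3.0975·6.234375) ≈ 0.371

0.371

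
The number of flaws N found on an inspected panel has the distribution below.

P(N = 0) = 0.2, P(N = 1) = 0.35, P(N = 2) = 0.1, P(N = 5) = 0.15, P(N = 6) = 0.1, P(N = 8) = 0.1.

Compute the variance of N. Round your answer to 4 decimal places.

7.2100

E[N] = (0)(0.2) + (1)(0.35) + (2)(0.1) + (5)(0.15) + (6)(0.1) + (8)(0.1) = 2.7
E[N²] = (0)²(0.2) + (1)²(0.35) + (2)²(0.1) + (5)²(0.15) + (6)²(0.1) + (8)²(0.1) = 14.5
Var(N) = E[N²] − (E[N])² = 14.5 − (2.7)² = 7.21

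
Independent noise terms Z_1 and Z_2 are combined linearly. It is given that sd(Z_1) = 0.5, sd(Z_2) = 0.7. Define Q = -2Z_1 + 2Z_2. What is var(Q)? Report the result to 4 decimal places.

var(Z_1) = 0.25, var(Z_2) = 0.49
By independence, var(Q) = (-2)²var(Z_1) + (2)²var(Z_2)
= (-2)²·0.25 + (2)²·0.49 = 2.96

2.9600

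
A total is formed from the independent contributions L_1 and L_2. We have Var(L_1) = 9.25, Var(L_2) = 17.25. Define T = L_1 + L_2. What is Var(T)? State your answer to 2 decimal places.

By independence, Var(T) = (1)²Var(L_1) + (1)²Var(L_2)
= (1)²·9.25 + (1)²·17.25 = 26.5

26.50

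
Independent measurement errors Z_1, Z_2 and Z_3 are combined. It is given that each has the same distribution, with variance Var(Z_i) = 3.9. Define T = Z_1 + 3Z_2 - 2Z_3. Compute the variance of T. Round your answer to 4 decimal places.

54.6000

By independence, Var(T) = (1)²Var(Z_1) + (3)²Var(Z_2) + (-2)²Var(Z_3)
= (1)²·3.9 + (3)²·3.9 + (-2)²·3.9 = 54.6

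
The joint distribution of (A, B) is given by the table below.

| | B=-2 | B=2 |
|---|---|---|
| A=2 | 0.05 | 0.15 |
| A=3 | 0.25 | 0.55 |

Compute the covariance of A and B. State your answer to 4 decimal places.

-0.0400

E[A] = 2.8,  E[B] = 0.8
E[AB] = 2.2
Cov(A,B) = E[AB] − E[A]E[B] = 2.2 − (2.8)(0.8) = -0.04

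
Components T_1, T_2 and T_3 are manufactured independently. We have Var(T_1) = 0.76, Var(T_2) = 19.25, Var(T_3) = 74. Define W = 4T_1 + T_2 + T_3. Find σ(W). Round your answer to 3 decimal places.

10.267

By independence, Var(W) = (4)²Var(T_1) + (1)²Var(T_2) + (1)²Var(T_3)
= (4)²·0.76 + (1)²·19.25 + (1)²·74 = 105.41
σ(W) = √105.41 ≈ 10.267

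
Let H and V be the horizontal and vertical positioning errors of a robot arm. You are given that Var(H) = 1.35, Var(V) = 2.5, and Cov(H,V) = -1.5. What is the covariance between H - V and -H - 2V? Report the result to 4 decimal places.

5.1500

Cov(H - V, -H - 2V) = (1)(-1)Var(H) + (-1)(-2)Var(V) + [(1)(-2) + (-1)(-1)]Cov(H,V)
= -1·1.35 + 2·2.5 + -1·-1.5 = 5.15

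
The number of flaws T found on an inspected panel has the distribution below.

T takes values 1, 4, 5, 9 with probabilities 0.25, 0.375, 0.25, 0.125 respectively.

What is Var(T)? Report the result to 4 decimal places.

5.6094

E[T] = (1)(0.25) + (4)(0.375) + (5)(0.25) + (9)(0.125) = 4.125
E[T²] = (1)²(0.25) + (4)²(0.375) + (5)²(0.25) + (9)²(0.125) = 22.625
Var(T) = E[T²] − (E[T])² = 22.625 − (4.125)² = 5.609375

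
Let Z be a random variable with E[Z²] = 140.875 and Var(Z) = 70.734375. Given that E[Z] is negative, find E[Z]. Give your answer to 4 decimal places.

-8.3750

(E[Z])² = E[Z²] − Var(Z) = 140.875 − 70.734375 = 70.140625
E[Z] = −√70.140625 = -8.375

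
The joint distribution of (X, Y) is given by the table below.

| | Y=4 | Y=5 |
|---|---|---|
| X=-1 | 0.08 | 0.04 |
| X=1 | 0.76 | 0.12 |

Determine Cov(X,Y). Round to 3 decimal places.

-0.042

E[X] = 0.76,  E[Y] = 4.16
E[XY] = 3.12
Cov(X,Y) = E[XY] − E[X]E[Y] = 3.12 − (0.76)(4.16) = -0.0416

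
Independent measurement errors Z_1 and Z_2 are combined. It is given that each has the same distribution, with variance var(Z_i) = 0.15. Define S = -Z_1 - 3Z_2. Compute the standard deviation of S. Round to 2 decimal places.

1.22

By independence, var(S) = (-1)²var(Z_1) + (-3)²var(Z_2)
= (-1)²·0.15 + (-3)²·0.15 = 1.5
SD(S) = √1.5 ≈ 1.22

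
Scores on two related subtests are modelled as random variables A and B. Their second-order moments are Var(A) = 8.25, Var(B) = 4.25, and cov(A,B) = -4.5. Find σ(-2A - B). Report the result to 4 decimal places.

4.3875

Var(-2A - B) = (-2)²·Var(A) + (-1)²·Var(B) + 2·(-2)·(-1)·cov(A,B)
= 4·8.25 + 1·4.25 + 4·-4.5 = 19.25
σ(-2A - B) = √19.25 ≈ 4.3875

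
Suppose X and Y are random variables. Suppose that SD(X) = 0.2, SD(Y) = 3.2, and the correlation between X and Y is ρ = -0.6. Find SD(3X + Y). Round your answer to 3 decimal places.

2.880

var(X) = (0.2)² = 0.04;  var(Y) = (3.2)² = 10.24
Cov(X,Y) = ρ·SD(X)·SD(Y) = -0.6·0.2·3.2 = -0.384
var(3X + Y) = (3)²·var(X) + (1)²·var(Y) + 2·(3)·(1)·Cov(X,Y)
= 9·0.04 + 1·10.24 + 6·-0.384 = 8.296
SD(3X + Y) = √8.296 ≈ 2.880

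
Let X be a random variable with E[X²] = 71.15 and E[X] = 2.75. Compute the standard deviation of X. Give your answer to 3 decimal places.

var(X) = 71.15 − (2.75)² = 63.5875
SD(X) = √63.5875 ≈ 7.974

7.974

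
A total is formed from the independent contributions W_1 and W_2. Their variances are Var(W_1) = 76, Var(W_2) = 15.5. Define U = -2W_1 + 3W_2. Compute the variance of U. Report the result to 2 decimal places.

By independence, Var(U) = (-2)²Var(W_1) + (3)²Var(W_2)
= (-2)²·76 + (3)²·15.5 = 443.5

443.50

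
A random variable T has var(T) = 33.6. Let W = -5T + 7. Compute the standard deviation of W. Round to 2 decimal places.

var(-5T + 7) = (-5)²·33.6 = 840
SD(W) = √840 ≈ 28.98

28.98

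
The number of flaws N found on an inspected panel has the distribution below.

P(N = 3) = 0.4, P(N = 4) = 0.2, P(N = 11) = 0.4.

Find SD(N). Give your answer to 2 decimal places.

E[N] = (3)(0.4) + (4)(0.2) + (11)(0.4) = 6.4
E[N²] = (3)²(0.4) + (4)²(0.2) + (11)²(0.4) = 55.2
Var(N) = E[N²] − (E[N])² = 55.2 − (6.4)² = 14.24
SD(N) = √14.24 ≈ 3.77

3.77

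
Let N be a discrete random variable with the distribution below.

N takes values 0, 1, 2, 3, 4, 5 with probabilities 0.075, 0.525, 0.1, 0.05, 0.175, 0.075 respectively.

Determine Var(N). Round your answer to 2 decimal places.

2.25

E[N] = (0)(0.075) + (1)(0.525) + (2)(0.1) + (3)(0.05) + (4)(0.175) + (5)(0.075) = 1.95
E[N²] = (0)²(0.075) + (1)²(0.525) + (2)²(0.1) + (3)²(0.05) + (4)²(0.175) + (5)²(0.075) = 6.05
Var(N) = E[N²] − (E[N])² = 6.05 − (1.95)² = 2.2475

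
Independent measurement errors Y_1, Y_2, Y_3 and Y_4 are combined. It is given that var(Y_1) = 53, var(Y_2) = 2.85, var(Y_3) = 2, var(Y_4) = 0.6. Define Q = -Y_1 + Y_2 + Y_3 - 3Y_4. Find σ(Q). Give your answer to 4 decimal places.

7.9530

By independence, var(Q) = (-1)²var(Y_1) + (1)²var(Y_2) + (1)²var(Y_3) + (-3)²var(Y_4)
= (-1)²·53 + (1)²·2.85 + (1)²·2 + (-3)²·0.6 = 63.25
σ(Q) = √63.25 ≈ 7.9530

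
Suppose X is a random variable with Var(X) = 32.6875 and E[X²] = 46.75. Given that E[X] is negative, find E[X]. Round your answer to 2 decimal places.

(E[X])² = E[X²] − Var(X) = 46.75 − 32.6875 = 14.0625
E[X] = −√14.0625 = -3.75

-3.75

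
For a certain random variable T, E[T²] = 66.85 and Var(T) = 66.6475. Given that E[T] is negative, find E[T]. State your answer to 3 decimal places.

-0.450

(E[T])² = E[T²] − Var(T) = 66.85 − 66.6475 = 0.2025
E[T] = −√0.2025 = -0.45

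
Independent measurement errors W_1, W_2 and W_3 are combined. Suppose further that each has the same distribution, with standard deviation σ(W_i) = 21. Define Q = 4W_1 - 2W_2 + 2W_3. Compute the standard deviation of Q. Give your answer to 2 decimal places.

V(W_i) = (21)² = 441
By independence, V(Q) = (4)²V(W_1) + (-2)²V(W_2) + (2)²V(W_3)
= (4)²·441 + (-2)²·441 + (2)²·441 = 10584
σ(Q) = √10584 ≈ 102.88

102.88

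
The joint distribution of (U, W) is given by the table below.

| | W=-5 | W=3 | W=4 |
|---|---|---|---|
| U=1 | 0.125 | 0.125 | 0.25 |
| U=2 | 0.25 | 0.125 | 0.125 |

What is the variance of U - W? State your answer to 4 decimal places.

E[U] = 1.5,  E[W] = 0.375,  E[UW] = 0
Var(U) = 2.5 − (1.5)² = 0.25;  Var(W) = 17.625 − (0.375)² = 17.484375
Cov(U,W) = 0 − (1.5)(0.375) = -0.5625
Var(U - W) = (1)²·0.25 + (-1)²·17.484375 + 2·(1)·(-1)·-0.5625 = 18.859375

18.8594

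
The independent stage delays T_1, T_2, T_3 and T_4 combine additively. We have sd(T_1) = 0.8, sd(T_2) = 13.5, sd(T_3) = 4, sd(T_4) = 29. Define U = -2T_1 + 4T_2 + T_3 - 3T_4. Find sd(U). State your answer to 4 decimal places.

var(T_1) = 0.64, var(T_2) = 182.25, var(T_3) = 16, var(T_4) = 841
By independence, var(U) = (-2)²var(T_1) + (4)²var(T_2) + (1)²var(T_3) + (-3)²var(T_4)
= (-2)²·0.64 + (4)²·182.25 + (1)²·16 + (-3)²·841 = 10503.56
sd(U) = √10503.56 ≈ 102.4869

102.4869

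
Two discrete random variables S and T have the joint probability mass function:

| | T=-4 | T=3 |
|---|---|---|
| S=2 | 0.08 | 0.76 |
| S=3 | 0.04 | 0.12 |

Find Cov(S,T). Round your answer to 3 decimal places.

E[S] = 2.16,  E[T] = 2.16
E[ST] = 4.52
Cov(S,T) = E[ST] − E[S]E[T] = 4.52 − (2.16)(2.16) = -0.1456

-0.146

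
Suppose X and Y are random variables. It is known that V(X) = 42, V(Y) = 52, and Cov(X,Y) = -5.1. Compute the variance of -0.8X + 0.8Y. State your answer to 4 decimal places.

66.6880

V(-0.8X + 0.8Y) = (-0.8)²·V(X) + (0.8)²·V(Y) + 2·(-0.8)·(0.8)·Cov(X,Y)
= 0.64·42 + 0.64·52 + -1.28·-5.1 = 66.688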